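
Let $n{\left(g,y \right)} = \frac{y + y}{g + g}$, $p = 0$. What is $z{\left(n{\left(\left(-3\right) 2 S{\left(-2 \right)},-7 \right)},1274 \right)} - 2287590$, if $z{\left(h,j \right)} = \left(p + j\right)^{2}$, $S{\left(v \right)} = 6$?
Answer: $-664514$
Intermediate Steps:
$n{\left(g,y \right)} = \frac{y}{g}$ ($n{\left(g,y \right)} = \frac{2 y}{2 g} = 2 y \frac{1}{2 g} = \frac{y}{g}$)
$z{\left(h,j \right)} = j^{2}$ ($z{\left(h,j \right)} = \left(0 + j\right)^{2} = j^{2}$)
$z{\left(n{\left(\left(-3\right) 2 S{\left(-2 \right)},-7 \right)},1274 \right)} - 2287590 = 1274^{2} - 2287590 = 1623076 - 2287590 = -664514$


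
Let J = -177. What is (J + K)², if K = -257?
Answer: 188356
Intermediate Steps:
(J + K)² = (-177 - 257)² = (-434)² = 188356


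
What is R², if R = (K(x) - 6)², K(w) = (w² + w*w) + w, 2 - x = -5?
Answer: 96059601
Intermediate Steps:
x = 7 (x = 2 - 1*(-5) = 2 + 5 = 7)
K(w) = w + 2*w² (K(w) = (w² + w²) + w = 2*w² + w = w + 2*w²)
R = 9801 (R = (7*(1 + 2*7) - 6)² = (7*(1 + 14) - 6)² = (7*15 - 6)² = (105 - 6)² = 99² = 9801)
R² = 9801² = 96059601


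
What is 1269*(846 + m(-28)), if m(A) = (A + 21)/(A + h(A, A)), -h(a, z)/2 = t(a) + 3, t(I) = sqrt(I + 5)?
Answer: 223353729/208 - 2961*I*sqrt(23)/208 ≈ 1.0738e+6 - 68.271*I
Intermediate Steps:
t(I) = sqrt(5 + I)
h(a, z) = -6 - 2*sqrt(5 + a) (h(a, z) = -2*(sqrt(5 + a) + 3) = -2*(3 + sqrt(5 + a)) = -6 - 2*sqrt(5 + a))
m(A) = (21 + A)/(-6 + A - 2*sqrt(5 + A)) (m(A) = (A + 21)/(A + (-6 - 2*sqrt(5 + A))) = (21 + A)/(-6 + A - 2*sqrt(5 + A)))
1269*(846 + m(-28)) = 1269*(846 + (21 - 28)/(-6 - 28 - 2*sqrt(5 - 28))) = 1269*(846 - 7/(-6 - 28 - 2*I*sqrt(23))) = 1269*(846 - 7/(-34 - 2*I*sqrt(23))) = 1073574 - 8883/(-34 - 2*I*sqrt(23))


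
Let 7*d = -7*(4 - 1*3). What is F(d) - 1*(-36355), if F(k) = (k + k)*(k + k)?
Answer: 36359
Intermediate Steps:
d = -1 (d = (-7*(4 - 1*3))/7 = (-7*(4 - 3))/7 = (-7*1)/7 = (⅐)*(-7) = -1)
F(k) = 4*k² (F(k) = (2*k)*(2*k) = 4*k²)
F(d) - 1*(-36355) = 4*(-1)² - 1*(-36355) = 4*1 + 36355 = 4 + 36355 = 36359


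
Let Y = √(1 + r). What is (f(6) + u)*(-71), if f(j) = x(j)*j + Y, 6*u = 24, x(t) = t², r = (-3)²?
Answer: -15620 - 71*√10 ≈ -15845.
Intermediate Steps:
r = 9
Y = √10 (Y = √(1 + 9) = √10 ≈ 3.1623)
u = 4 (u = (⅙)*24 = 4)
f(j) = √10 + j³ (f(j) = j²*j + √10 = j³ + √10 = √10 + j³)
(f(6) + u)*(-71) = ((√10 + 6³) + 4)*(-71) = ((√10 + 216) + 4)*(-71) = ((216 + √10) + 4)*(-71) = (220 + √10)*(-71) = -15620 - 71*√10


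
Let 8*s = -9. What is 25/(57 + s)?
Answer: 200/447 ≈ 0.44743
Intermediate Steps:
s = -9/8 (s = (⅛)*(-9) = -9/8 ≈ -1.1250)
25/(57 + s) = 25/(57 - 9/8) = 25/(447/8) = 25*(8/447) = 200/447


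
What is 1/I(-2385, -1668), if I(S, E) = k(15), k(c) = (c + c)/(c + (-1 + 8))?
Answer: 11/15 ≈ 0.73333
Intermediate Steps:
k(c) = 2*c/(7 + c) (k(c) = (2*c)/(c + 7) = (2*c)/(7 + c) = 2*c/(7 + c))
I(S, E) = 15/11 (I(S, E) = 2*15/(7 + 15) = 2*15/22 = 2*15*(1/22) = 15/11)
1/I(-2385, -1668) = 1/(15/11) = 11/15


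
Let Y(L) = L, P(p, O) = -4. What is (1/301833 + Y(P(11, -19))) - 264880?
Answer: -79950732371/301833 ≈ -2.6488e+5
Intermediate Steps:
(1/301833 + Y(P(11, -19))) - 264880 = (1/301833 - 4) - 264880 = -1207331/301833 - 264880 = -79950732371/301833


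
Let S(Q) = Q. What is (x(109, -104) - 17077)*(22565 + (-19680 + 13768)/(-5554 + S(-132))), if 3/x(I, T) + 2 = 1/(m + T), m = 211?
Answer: -77792989326074/201853 ≈ -3.8539e+8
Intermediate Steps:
x(I, T) = 3/(-2 + 1/(211 + T))
(x(109, -104) - 17077)*(22565 + (-19680 + 13768)/(-5554 + S(-132))) = (3*(-211 - 1*(-104))/(421 + 2*(-104)) - 17077)*(22565 + (-19680 + 13768)/(-5554 - 132)) = (3*(-211 + 104)/(421 - 208) - 17077)*(22565 - 5912/(-5686)) = (3*(-107)/213 - 17077)*(22565 - 5912*(-1/5686)) = (3*(1/213)*(-107) - 17077)*(22565 + 2956/2843) = (-107/71 - 17077)*(64155251/2843) = -1212574/71*64155251/2843 = -77792989326074/201853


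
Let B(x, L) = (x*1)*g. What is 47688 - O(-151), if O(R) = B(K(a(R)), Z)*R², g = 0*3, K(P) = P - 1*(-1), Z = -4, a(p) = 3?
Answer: 47688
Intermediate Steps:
K(P) = 1 + P (K(P) = P + 1 = 1 + P)
g = 0
B(x, L) = 0 (B(x, L) = (x*1)*0 = x*0 = 0)
O(R) = 0 (O(R) = 0*R² = 0)
47688 - O(-151) = 47688 - 1*0 = 47688 + 0 = 47688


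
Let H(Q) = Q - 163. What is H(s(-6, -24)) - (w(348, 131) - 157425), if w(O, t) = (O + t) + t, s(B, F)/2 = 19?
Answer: 156690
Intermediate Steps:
s(B, F) = 38 (s(B, F) = 2*19 = 38)
w(O, t) = O + 2*t
H(Q) = -163 + Q
H(s(-6, -24)) - (w(348, 131) - 157425) = (-163 + 38) - ((348 + 2*131) - 157425) = -125 - ((348 + 262) - 157425) = -125 - (610 - 157425) = -125 - 1*(-156815) = -125 + 156815 = 156690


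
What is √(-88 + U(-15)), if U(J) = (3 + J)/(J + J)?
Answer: I*√2190/5 ≈ 9.3595*I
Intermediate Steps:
U(J) = (3 + J)/(2*J) (U(J) = (3 + J)/((2*J)) = (3 + J)*(1/(2*J)) = (3 + J)/(2*J))
√(-88 + U(-15)) = √(-88 + (½)*(3 - 15)/(-15)) = √(-88 + (½)*(-1/15)*(-12)) = √(-88 + ⅖) = √(-438/5) = I*√2190/5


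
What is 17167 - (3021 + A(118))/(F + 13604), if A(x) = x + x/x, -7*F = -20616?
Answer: 497167992/28961 ≈ 17167.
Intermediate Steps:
F = 20616/7 (F = -⅐*(-20616) = 20616/7 ≈ 2945.1)
A(x) = 1 + x (A(x) = x + 1 = 1 + x)
17167 - (3021 + A(118))/(F + 13604) = 17167 - (3021 + (1 + 118))/(20616/7 + 13604) = 17167 - (3021 + 119)/115844/7 = 17167 - 3140*7/115844 = 17167 - 1*5495/28961 = 17167 - 5495/28961 = 497167992/28961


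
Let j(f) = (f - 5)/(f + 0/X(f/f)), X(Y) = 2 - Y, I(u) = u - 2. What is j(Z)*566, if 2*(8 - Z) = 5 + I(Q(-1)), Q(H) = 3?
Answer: 0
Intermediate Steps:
I(u) = -2 + u
Z = 5 (Z = 8 - (5 + (-2 + 3))/2 = 8 - (5 + 1)/2 = 8 - ½*6 = 8 - 3 = 5)
j(f) = (-5 + f)/f (j(f) = (f - 5)/(f + 0/(2 - f/f)) = (-5 + f)/(f + 0/(2 - 1*1)) = (-5 + f)/(f + 0/(2 - 1)) = (-5 + f)/(f + 0/1) = (-5 + f)/(f + 0*1) = (-5 + f)/(f + 0) = (-5 + f)/f)
j(Z)*566 = ((-5 + 5)/5)*566 = ((⅕)*0)*566 = 0*566 = 0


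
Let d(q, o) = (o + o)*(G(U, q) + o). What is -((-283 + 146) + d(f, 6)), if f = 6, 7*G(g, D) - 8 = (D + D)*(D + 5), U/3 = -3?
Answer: -175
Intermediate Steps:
U = -9 (U = 3*(-3) = -9)
G(g, D) = 8/7 + 2*D*(5 + D)/7 (G(g, D) = 8/7 + ((D + D)*(D + 5))/7 = 8/7 + ((2*D)*(5 + D))/7 = 8/7 + (2*D*(5 + D))/7 = 8/7 + 2*D*(5 + D)/7)
d(q, o) = 2*o*(8/7 + o + 2*q**2/7 + 10*q/7) (d(q, o) = (o + o)*((8/7 + 2*q**2/7 + 10*q/7) + o) = (2*o)*(8/7 + o + 2*q**2/7 + 10*q/7) = 2*o*(8/7 + o + 2*q**2/7 + 10*q/7))
-((-283 + 146) + d(f, 6)) = -((-283 + 146) + (2/7)*6*(8 + 2*6**2 + 7*6 + 10*6)) = -(-137 + (2/7)*6*(8 + 2*36 + 42 + 60)) = -(-137 + (2/7)*6*(8 + 72 + 42 + 60)) = -(-137 + (2/7)*6*182) = -(-137 + 312) = -1*175 = -175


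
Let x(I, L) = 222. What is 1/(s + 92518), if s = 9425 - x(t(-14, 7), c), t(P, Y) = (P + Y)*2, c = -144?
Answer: 1/101721 ≈ 9.8308e-6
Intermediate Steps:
t(P, Y) = 2*P + 2*Y
s = 9203 (s = 9425 - 1*222 = 9425 - 222 = 9203)
1/(s + 92518) = 1/(9203 + 92518) = 1/101721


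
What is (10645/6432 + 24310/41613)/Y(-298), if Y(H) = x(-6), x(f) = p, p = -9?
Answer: -1397045/5615136 ≈ -0.24880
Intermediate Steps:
x(f) = -9
Y(H) = -9
(10645/6432 + 24310/41613)/Y(-298) = (10645/6432 + 24310/41613)/(-9) = (10645*(1/6432) + 24310*(1/41613))*(-⅑) = (10645/6432 + 170/291)*(-⅑) = (1397045/623904)*(-⅑) = -1397045/5615136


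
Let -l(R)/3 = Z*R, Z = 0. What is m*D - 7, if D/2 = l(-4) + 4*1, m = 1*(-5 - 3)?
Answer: -71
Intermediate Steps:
l(R) = 0 (l(R) = -0*R = -3*0 = 0)
m = -8 (m = 1*(-8) = -8)
D = 8 (D = 2*(0 + 4*1) = 2*(0 + 4) = 2*4 = 8)
m*D - 7 = -8*8 - 7 = -64 - 7 = -71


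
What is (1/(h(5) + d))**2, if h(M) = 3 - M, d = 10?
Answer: 1/64 ≈ 0.015625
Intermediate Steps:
(1/(h(5) + d))**2 = (1/((3 - 1*5) + 10))**2 = (1/((3 - 5) + 10))**2 = (1/(-2 + 10))**2 = (1/8)**2 = 1/64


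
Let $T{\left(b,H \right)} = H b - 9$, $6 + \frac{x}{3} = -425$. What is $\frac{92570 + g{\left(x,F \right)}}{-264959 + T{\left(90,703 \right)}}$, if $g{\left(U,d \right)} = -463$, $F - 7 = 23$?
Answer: $- \frac{92107}{201698} \approx -0.45666$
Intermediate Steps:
$x = -1293$ ($x = -18 + 3 \left(-425\right) = -18 - 1275 = -1293$)
$F = 30$ ($F = 7 + 23 = 30$)
$T{\left(b,H \right)} = -9 + H b$
$\frac{92570 + g{\left(x,F \right)}}{-264959 + T{\left(90,703 \right)}} = \frac{92570 - 463}{-264959 + \left(-9 + 703 \cdot 90\right)} = \frac{92107}{-264959 + \left(-9 + 63270\right)} = \frac{92107}{-264959 + 63261} = \frac{92107}{-201698} = 92107 \left(- \frac{1}{201698}\right) = - \frac{92107}{201698}$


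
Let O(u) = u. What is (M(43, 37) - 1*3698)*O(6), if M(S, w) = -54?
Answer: -22512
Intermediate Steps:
(M(43, 37) - 1*3698)*O(6) = (-54 - 1*3698)*6 = (-54 - 3698)*6 = -3752*6 = -22512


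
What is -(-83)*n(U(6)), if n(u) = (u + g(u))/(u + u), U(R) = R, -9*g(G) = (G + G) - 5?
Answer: 3901/108 ≈ 36.120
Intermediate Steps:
g(G) = 5/9 - 2*G/9 (g(G) = -((G + G) - 5)/9 = -(2*G - 5)/9 = -(-5 + 2*G)/9 = 5/9 - 2*G/9)
n(u) = (5/9 + 7*u/9)/(2*u) (n(u) = (u + (5/9 - 2*u/9))/(u + u) = (5/9 + 7*u/9)/((2*u)) = (5/9 + 7*u/9)*(1/(2*u)) = (5/9 + 7*u/9)/(2*u))
-(-83)*n(U(6)) = -(-83)*(1/18)*(5 + 7*6)/6 = -(-83)*(1/18)*(⅙)*(5 + 42) = -(-83)*(1/18)*(⅙)*47 = -(-83)*47/108 = -1*(-3901/108) = 3901/108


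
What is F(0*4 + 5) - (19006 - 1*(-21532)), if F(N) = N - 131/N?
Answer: -202796/5 ≈ -40559.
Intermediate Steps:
F(0*4 + 5) - (19006 - 1*(-21532)) = ((0*4 + 5) - 131/(0*4 + 5)) - (19006 - 1*(-21532)) = ((0 + 5) - 131/(0 + 5)) - (19006 + 21532) = (5 - 131/5) - 1*40538 = (5 - 131*⅕) - 40538 = (5 - 131/5) - 40538 = -106/5 - 40538 = -202796/5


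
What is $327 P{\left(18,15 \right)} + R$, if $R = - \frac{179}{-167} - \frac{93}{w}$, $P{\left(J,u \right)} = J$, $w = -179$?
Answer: $\frac{175997770}{29893} \approx 5887.6$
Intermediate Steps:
$R = \frac{47572}{29893}$ ($R = - \frac{179}{-167} - \frac{93}{-179} = \left(-179\right) \left(- \frac{1}{167}\right) - - \frac{93}{179} = \frac{179}{167} + \frac{93}{179} = \frac{47572}{29893} \approx 1.5914$)
$327 P{\left(18,15 \right)} + R = 327 \cdot 18 + \frac{47572}{29893} = 5886 + \frac{47572}{29893} = \frac{175997770}{29893}$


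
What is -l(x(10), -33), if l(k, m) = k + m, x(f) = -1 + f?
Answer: 24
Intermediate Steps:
-l(x(10), -33) = -((-1 + 10) - 33) = -(9 - 33) = -1*(-24) = 24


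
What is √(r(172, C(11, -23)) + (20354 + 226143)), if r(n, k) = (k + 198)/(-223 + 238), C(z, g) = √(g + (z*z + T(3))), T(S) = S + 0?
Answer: √(55464795 + 15*√101)/15 ≈ 496.50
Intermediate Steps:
T(S) = S
C(z, g) = √(3 + g + z²) (C(z, g) = √(g + (z*z + 3)) = √(g + (z² + 3)) = √(g + (3 + z²)) = √(3 + g + z²))
r(n, k) = 66/5 + k/15 (r(n, k) = (198 + k)/15 = (198 + k)*(1/15) = 66/5 + k/15)
√(r(172, C(11, -23)) + (20354 + 226143)) = √((66/5 + √(3 - 23 + 11²)/15) + (20354 + 226143)) = √((66/5 + √(3 - 23 + 121)/15) + 246497) = √((66/5 + √101/15) + 246497) = √(1232551/5 + √101/15)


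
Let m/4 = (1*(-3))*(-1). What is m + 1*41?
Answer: 53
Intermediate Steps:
m = 12 (m = 4*((1*(-3))*(-1)) = 4*(-3*(-1)) = 4*3 = 12)
m + 1*41 = 12 + 1*41 = 12 + 41 = 53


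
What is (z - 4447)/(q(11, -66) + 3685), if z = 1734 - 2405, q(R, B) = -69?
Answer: -2559/1808 ≈ -1.4154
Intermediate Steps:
z = -671
(z - 4447)/(q(11, -66) + 3685) = (-671 - 4447)/(-69 + 3685) = -5118/3616 = -5118*1/3616 = -2559/1808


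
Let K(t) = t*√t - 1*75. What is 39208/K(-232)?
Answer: -2940600/12492793 + 18192512*I*√58/12492793 ≈ -0.23538 + 11.09*I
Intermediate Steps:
K(t) = -75 + t^(3/2) (K(t) = t^(3/2) - 75 = -75 + t^(3/2))
39208/K(-232) = 39208/(-75 + (-232)^(3/2)) = 39208/(-75 - 464*I*√58)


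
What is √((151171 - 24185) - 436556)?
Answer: I*√309570 ≈ 556.39*I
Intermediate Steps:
√((151171 - 24185) - 436556) = √(126986 - 436556) = √(-309570) = I*√309570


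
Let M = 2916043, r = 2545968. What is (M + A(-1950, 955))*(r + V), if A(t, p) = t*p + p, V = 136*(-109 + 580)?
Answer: 2752917593952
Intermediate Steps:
V = 64056 (V = 136*471 = 64056)
A(t, p) = p + p*t (A(t, p) = p*t + p = p + p*t)
(M + A(-1950, 955))*(r + V) = (2916043 + 955*(1 - 1950))*(2545968 + 64056) = (2916043 + 955*(-1949))*2610024 = (2916043 - 1861295)*2610024 = 1054748*2610024 = 2752917593952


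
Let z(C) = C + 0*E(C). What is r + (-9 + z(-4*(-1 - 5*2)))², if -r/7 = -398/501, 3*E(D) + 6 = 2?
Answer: 616511/501 ≈ 1230.6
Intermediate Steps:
E(D) = -4/3 (E(D) = -2 + (⅓)*2 = -2 + ⅔ = -4/3)
z(C) = C (z(C) = C + 0*(-4/3) = C + 0 = C)
r = 2786/501 (r = -(-2786)/501 = -7*(-398/501) = 2786/501 ≈ 5.5609)
r + (-9 + z(-4*(-1 - 5*2)))² = 2786/501 + (-9 - 4*(-1 - 5*2))² = 2786/501 + (-9 - 4*(-1 - 10))² = 2786/501 + (-9 - 4*(-11))² = 2786/501 + (-9 + 44)² = 2786/501 + 35² = 2786/501 + 1225 = 616511/501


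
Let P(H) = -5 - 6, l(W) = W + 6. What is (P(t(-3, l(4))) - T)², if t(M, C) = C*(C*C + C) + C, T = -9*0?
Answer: 121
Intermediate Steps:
T = 0
l(W) = 6 + W
t(M, C) = C + C*(C + C²) (t(M, C) = C*(C² + C) + C = C*(C + C²) + C = C + C*(C + C²))
P(H) = -11
(P(t(-3, l(4))) - T)² = (-11 - 1*0)² = (-11 + 0)² = (-11)² = 121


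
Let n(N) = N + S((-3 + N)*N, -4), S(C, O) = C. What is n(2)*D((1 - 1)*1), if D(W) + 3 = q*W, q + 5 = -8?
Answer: 0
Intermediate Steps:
q = -13 (q = -5 - 8 = -13)
D(W) = -3 - 13*W
n(N) = N + N*(-3 + N) (n(N) = N + (-3 + N)*N = N + N*(-3 + N))
n(2)*D((1 - 1)*1) = (2*(-2 + 2))*(-3 - 13*(1 - 1)) = (2*0)*(-3 - 0) = 0*(-3 - 13*0) = 0*(-3 + 0) = 0*(-3) = 0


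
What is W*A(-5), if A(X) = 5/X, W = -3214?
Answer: 3214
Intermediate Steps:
W*A(-5) = -16070/(-5) = -16070*(-1)/5 = -3214*(-1) = 3214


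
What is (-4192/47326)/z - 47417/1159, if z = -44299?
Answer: -49704736807565/1214918547683 ≈ -40.912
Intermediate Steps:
(-4192/47326)/z - 47417/1159 = -4192/47326/(-44299) - 47417/1159 = -4192*1/47326*(-1/44299) - 47417*1/1159 = -2096/23663*(-1/44299) - 47417/1159 = 2096/1048247237 - 47417/1159 = -49704736807565/1214918547683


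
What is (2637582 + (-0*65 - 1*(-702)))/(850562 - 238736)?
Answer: 439714/101971 ≈ 4.3121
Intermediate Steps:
(2637582 + (-0*65 - 1*(-702)))/(850562 - 238736) = (2637582 + (-836*0 + 702))/611826 = (2637582 + (0 + 702))*(1/611826) = (2637582 + 702)*(1/611826) = 2638284*(1/611826) = 439714/101971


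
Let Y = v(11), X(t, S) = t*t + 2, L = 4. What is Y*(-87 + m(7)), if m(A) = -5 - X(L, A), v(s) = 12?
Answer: -1320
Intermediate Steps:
X(t, S) = 2 + t**2 (X(t, S) = t**2 + 2 = 2 + t**2)
Y = 12
m(A) = -23 (m(A) = -5 - (2 + 4**2) = -5 - (2 + 16) = -5 - 1*18 = -5 - 18 = -23)
Y*(-87 + m(7)) = 12*(-87 - 23) = 12*(-110) = -1320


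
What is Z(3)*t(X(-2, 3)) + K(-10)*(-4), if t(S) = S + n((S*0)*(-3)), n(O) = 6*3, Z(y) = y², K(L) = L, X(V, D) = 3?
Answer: 229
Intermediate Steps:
n(O) = 18
t(S) = 18 + S (t(S) = S + 18 = 18 + S)
Z(3)*t(X(-2, 3)) + K(-10)*(-4) = 3²*(18 + 3) - 10*(-4) = 9*21 + 40 = 189 + 40 = 229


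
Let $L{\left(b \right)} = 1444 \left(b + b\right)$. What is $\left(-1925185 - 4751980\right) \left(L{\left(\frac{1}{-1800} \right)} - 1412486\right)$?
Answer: $\frac{424413575789863}{45} \approx 9.4314 \cdot 10^{12}$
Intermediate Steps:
$L{\left(b \right)} = 2888 b$ ($L{\left(b \right)} = 1444 \cdot 2 b = 2888 b$)
$\left(-1925185 - 4751980\right) \left(L{\left(\frac{1}{-1800} \right)} - 1412486\right) = \left(-1925185 - 4751980\right) \left(\frac{2888}{-1800} - 1412486\right) = - 6677165 \left(2888 \left(- \frac{1}{1800}\right) - 1412486\right) = - 6677165 \left(- \frac{361}{225} - 1412486\right) = \left(-6677165\right) \left(- \frac{317809711}{225}\right) = \frac{424413575789863}{45}$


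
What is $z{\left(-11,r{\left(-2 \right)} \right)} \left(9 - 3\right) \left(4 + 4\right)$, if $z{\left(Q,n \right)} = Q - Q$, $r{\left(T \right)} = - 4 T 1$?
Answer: $0$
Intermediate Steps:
$r{\left(T \right)} = - 4 T$
$z{\left(Q,n \right)} = 0$
$z{\left(-11,r{\left(-2 \right)} \right)} \left(9 - 3\right) \left(4 + 4\right) = 0 \left(9 - 3\right) \left(4 + 4\right) = 0 \cdot 6 \cdot 8 = 0 \cdot 48 = 0$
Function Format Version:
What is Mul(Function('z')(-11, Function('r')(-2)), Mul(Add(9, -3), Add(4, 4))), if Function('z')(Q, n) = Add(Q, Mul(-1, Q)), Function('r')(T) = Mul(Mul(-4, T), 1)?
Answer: 0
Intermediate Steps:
Function('r')(T) = Mul(-4, T)
Function('z')(Q, n) = 0
Mul(Function('z')(-11, Function('r')(-2)), Mul(Add(9, -3), Add(4, 4))) = Mul(0, Mul(Add(9, -3), Add(4, 4))) = Mul(0, Mul(6, 8)) = Mul(0, 48) = 0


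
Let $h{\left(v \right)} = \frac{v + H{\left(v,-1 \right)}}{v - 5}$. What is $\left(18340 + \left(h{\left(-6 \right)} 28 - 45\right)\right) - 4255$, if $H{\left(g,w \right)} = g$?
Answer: $\frac{154776}{11} \approx 14071.0$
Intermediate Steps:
$h{\left(v \right)} = \frac{2 v}{-5 + v}$ ($h{\left(v \right)} = \frac{v + v}{v - 5} = \frac{2 v}{-5 + v}$)
$\left(18340 + \left(h{\left(-6 \right)} 28 - 45\right)\right) - 4255 = \left(18340 - \left(45 - 2 \left(-6\right) \frac{1}{-5 - 6} \cdot 28\right)\right) - 4255 = \left(18340 - \left(45 - 2 \left(-6\right) \frac{1}{-11} \cdot 28\right)\right) - 4255 = \left(18340 - \left(45 - 2 \left(-6\right) \left(- \frac{1}{11}\right) 28\right)\right) - 4255 = \left(18340 + \left(\frac{12}{11} \cdot 28 - 45\right)\right) - 4255 = \left(18340 + \left(\frac{336}{11} - 45\right)\right) - 4255 = \left(18340 - \frac{159}{11}\right) - 4255 = \frac{201581}{11} - 4255 = \frac{154776}{11}$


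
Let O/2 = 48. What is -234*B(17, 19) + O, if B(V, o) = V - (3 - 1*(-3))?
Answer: -2478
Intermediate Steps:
O = 96 (O = 2*48 = 96)
B(V, o) = -6 + V (B(V, o) = V - (3 + 3) = V - 1*6 = V - 6 = -6 + V)
-234*B(17, 19) + O = -234*(-6 + 17) + 96 = -234*11 + 96 = -2574 + 96 = -2478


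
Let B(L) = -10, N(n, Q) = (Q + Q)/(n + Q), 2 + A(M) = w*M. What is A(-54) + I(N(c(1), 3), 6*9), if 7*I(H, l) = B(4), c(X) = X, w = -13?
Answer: 4890/7 ≈ 698.57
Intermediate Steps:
A(M) = -2 - 13*M
N(n, Q) = 2*Q/(Q + n) (N(n, Q) = (2*Q)/(Q + n) = 2*Q/(Q + n))
I(H, l) = -10/7 (I(H, l) = (⅐)*(-10) = -10/7)
A(-54) + I(N(c(1), 3), 6*9) = (-2 - 13*(-54)) - 10/7 = (-2 + 702) - 10/7 = 700 - 10/7 = 4890/7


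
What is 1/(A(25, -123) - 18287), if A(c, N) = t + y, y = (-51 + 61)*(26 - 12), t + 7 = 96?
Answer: -1/18058 ≈ -5.5377e-5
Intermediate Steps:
t = 89 (t = -7 + 96 = 89)
y = 140 (y = 10*14 = 140)
A(c, N) = 229 (A(c, N) = 89 + 140 = 229)
1/(A(25, -123) - 18287) = 1/(229 - 18287) = 1/(-18058) = -1/18058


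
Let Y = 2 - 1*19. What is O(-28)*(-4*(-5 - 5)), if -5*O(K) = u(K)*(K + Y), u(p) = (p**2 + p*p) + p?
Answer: 554400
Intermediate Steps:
u(p) = p + 2*p**2 (u(p) = (p**2 + p**2) + p = 2*p**2 + p = p + 2*p**2)
Y = -17 (Y = 2 - 19 = -17)
O(K) = -K*(1 + 2*K)*(-17 + K)/5 (O(K) = -K*(1 + 2*K)*(K - 17)/5 = -K*(1 + 2*K)*(-17 + K)/5)
O(-28)*(-4*(-5 - 5)) = (-1/5*(-28)*(1 + 2*(-28))*(-17 - 28))*(-4*(-5 - 5)) = (-1/5*(-28)*(1 - 56)*(-45))*(-4*(-10)) = -1/5*(-28)*(-55)*(-45)*40 = 13860*40 = 554400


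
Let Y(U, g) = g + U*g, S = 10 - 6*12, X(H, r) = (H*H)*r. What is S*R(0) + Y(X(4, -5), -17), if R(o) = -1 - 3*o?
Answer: 1405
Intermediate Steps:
X(H, r) = r*H² (X(H, r) = H²*r = r*H²)
S = -62 (S = 10 - 72 = -62)
S*R(0) + Y(X(4, -5), -17) = -62*(-1 - 3*0) - 17*(1 - 5*4²) = -62*(-1 + 0) - 17*(1 - 5*16) = -62*(-1) - 17*(1 - 80) = 62 - 17*(-79) = 62 + 1343 = 1405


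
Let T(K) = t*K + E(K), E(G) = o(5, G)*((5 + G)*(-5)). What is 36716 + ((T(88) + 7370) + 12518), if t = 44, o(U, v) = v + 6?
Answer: 16766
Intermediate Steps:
o(U, v) = 6 + v
E(G) = (-25 - 5*G)*(6 + G) (E(G) = (6 + G)*((5 + G)*(-5)) = (6 + G)*(-25 - 5*G) = (-25 - 5*G)*(6 + G))
T(K) = 44*K - 5*(5 + K)*(6 + K)
36716 + ((T(88) + 7370) + 12518) = 36716 + (((44*88 - 5*(5 + 88)*(6 + 88)) + 7370) + 12518) = 36716 + (((3872 - 5*93*94) + 7370) + 12518) = 36716 + (((3872 - 43710) + 7370) + 12518) = 36716 + ((-39838 + 7370) + 12518) = 36716 + (-32468 + 12518) = 36716 - 19950 = 16766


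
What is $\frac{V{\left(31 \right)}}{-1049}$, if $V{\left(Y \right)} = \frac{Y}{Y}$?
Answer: $- \frac{1}{1049} \approx -0.00095329$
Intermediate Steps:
$V{\left(Y \right)} = 1$
$\frac{V{\left(31 \right)}}{-1049} = 1 \frac{1}{-1049} = 1 \left(- \frac{1}{1049}\right) = - \frac{1}{1049}$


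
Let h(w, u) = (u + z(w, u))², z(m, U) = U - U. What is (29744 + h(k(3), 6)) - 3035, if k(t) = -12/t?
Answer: 26745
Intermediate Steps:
z(m, U) = 0
h(w, u) = u² (h(w, u) = (u + 0)² = u²)
(29744 + h(k(3), 6)) - 3035 = (29744 + 6²) - 3035 = (29744 + 36) - 3035 = 29780 - 3035 = 26745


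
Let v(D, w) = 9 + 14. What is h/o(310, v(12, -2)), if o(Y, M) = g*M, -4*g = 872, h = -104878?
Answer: 52439/2507 ≈ 20.917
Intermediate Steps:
v(D, w) = 23
g = -218 (g = -1/4*872 = -218)
o(Y, M) = -218*M
h/o(310, v(12, -2)) = -104878/((-218*23)) = -104878/(-5014) = -104878*(-1/5014) = 52439/2507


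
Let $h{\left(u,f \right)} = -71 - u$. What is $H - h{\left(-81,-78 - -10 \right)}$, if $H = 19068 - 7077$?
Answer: $11981$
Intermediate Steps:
$H = 11991$
$H - h{\left(-81,-78 - -10 \right)} = 11991 - \left(-71 - -81\right) = 11991 - \left(-71 + 81\right) = 11991 - 10 = 11981$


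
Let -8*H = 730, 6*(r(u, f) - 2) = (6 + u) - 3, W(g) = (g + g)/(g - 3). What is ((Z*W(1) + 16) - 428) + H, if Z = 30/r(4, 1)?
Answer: -38967/76 ≈ -512.72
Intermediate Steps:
W(g) = 2*g/(-3 + g) (W(g) = (2*g)/(-3 + g) = 2*g/(-3 + g))
r(u, f) = 5/2 + u/6 (r(u, f) = 2 + ((6 + u) - 3)/6 = 2 + (3 + u)/6 = 2 + (½ + u/6) = 5/2 + u/6)
H = -365/4 (H = -⅛*730 = -365/4 ≈ -91.250)
Z = 180/19 (Z = 30/(5/2 + (⅙)*4) = 30/(5/2 + ⅔) = 30/(19/6) = 30*(6/19) = 180/19 ≈ 9.4737)
((Z*W(1) + 16) - 428) + H = ((180*(2*1/(-3 + 1))/19 + 16) - 428) - 365/4 = ((180*(2*1/(-2))/19 + 16) - 428) - 365/4 = ((180*(2*1*(-½))/19 + 16) - 428) - 365/4 = (((180/19)*(-1) + 16) - 428) - 365/4 = ((-180/19 + 16) - 428) - 365/4 = (124/19 - 428) - 365/4 = -8008/19 - 365/4 = -38967/76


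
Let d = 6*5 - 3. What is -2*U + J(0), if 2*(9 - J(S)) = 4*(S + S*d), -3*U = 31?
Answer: 89/3 ≈ 29.667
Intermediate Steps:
U = -31/3 (U = -⅓*31 = -31/3 ≈ -10.333)
d = 27 (d = 30 - 3 = 27)
J(S) = 9 - 56*S (J(S) = 9 - 2*(S + S*27) = 9 - 2*(S + 27*S) = 9 - 2*28*S = 9 - 56*S)
-2*U + J(0) = -2*(-31/3) + (9 - 56*0) = 62/3 + (9 + 0) = 62/3 + 9 = 89/3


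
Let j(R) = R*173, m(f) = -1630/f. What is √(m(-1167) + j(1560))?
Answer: √367548505530/1167 ≈ 519.50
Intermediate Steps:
j(R) = 173*R
√(m(-1167) + j(1560)) = √(-1630/(-1167) + 173*1560) = √(-1630*(-1/1167) + 269880) = √(1630/1167 + 269880) = √(314951590/1167) = √367548505530/1167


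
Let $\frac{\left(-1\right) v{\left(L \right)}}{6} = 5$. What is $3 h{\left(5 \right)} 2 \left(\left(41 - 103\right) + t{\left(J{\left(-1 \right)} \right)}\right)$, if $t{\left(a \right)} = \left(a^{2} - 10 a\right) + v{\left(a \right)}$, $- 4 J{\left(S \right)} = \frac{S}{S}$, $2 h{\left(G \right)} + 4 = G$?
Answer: $- \frac{4293}{16} \approx -268.31$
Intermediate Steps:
$v{\left(L \right)} = -30$ ($v{\left(L \right)} = \left(-6\right) 5 = -30$)
$h{\left(G \right)} = -2 + \frac{G}{2}$
$J{\left(S \right)} = - \frac{1}{4}$ ($J{\left(S \right)} = - \frac{S \frac{1}{S}}{4} = \left(- \frac{1}{4}\right) 1 = - \frac{1}{4}$)
$t{\left(a \right)} = -30 + a^{2} - 10 a$ ($t{\left(a \right)} = \left(a^{2} - 10 a\right) - 30 = -30 + a^{2} - 10 a$)
$3 h{\left(5 \right)} 2 \left(\left(41 - 103\right) + t{\left(J{\left(-1 \right)} \right)}\right) = 3 \left(-2 + \frac{1}{2} \cdot 5\right) 2 \left(\left(41 - 103\right) - \left(\frac{55}{2} - \frac{1}{16}\right)\right) = 3 \left(-2 + \frac{5}{2}\right) 2 \left(-62 + \left(-30 + \frac{1}{16} + \frac{5}{2}\right)\right) = 3 \cdot \frac{1}{2} \cdot 2 \left(-62 - \frac{439}{16}\right) = \frac{3}{2} \cdot 2 \left(- \frac{1431}{16}\right) = 3 \left(- \frac{1431}{16}\right) = - \frac{4293}{16}$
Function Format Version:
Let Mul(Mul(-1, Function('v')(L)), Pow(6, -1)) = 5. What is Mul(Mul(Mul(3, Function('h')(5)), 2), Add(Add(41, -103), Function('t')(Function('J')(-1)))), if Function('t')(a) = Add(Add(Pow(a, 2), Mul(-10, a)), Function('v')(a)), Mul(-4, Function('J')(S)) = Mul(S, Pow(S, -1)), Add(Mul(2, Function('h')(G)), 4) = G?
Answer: Rational(-4293, 16) ≈ -268.31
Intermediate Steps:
Function('v')(L) = -30 (Function('v')(L) = Mul(-6, 5) = -30)
Function('h')(G) = Add(-2, Mul(Rational(1, 2), G))
Function('J')(S) = Rational(-1, 4) (Function('J')(S) = Mul(Rational(-1, 4), Mul(S, Pow(S, -1))) = Mul(Rational(-1, 4), 1) = Rational(-1, 4))
Function('t')(a) = Add(-30, Pow(a, 2), Mul(-10, a)) (Function('t')(a) = Add(Add(Pow(a, 2), Mul(-10, a)), -30) = Add(-30, Pow(a, 2), Mul(-10, a)))
Mul(Mul(Mul(3, Function('h')(5)), 2), Add(Add(41, -103), Function('t')(Function('J')(-1)))) = Mul(Mul(Mul(3, Add(-2, Mul(Rational(1, 2), 5))), 2), Add(Add(41, -103), Add(-30, Pow(Rational(-1, 4), 2), Mul(-10, Rational(-1, 4))))) = Mul(Mul(Mul(3, Add(-2, Rational(5, 2))), 2), Add(-62, Add(-30, Rational(1, 16), Rational(5, 2)))) = Mul(Mul(Mul(3, Rational(1, 2)), 2), Add(-62, Rational(-439, 16))) = Mul(Mul(Rational(3, 2), 2), Rational(-1431, 16)) = Mul(3, Rational(-1431, 16)) = Rational(-4293, 16)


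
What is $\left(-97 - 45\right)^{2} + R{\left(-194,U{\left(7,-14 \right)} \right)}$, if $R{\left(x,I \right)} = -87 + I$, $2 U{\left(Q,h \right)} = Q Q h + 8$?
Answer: $19738$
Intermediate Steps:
$U{\left(Q,h \right)} = 4 + \frac{h Q^{2}}{2}$ ($U{\left(Q,h \right)} = \frac{Q Q h + 8}{2} = \frac{Q^{2} h + 8}{2} = \frac{h Q^{2} + 8}{2} = \frac{8 + h Q^{2}}{2} = 4 + \frac{h Q^{2}}{2}$)
$\left(-97 - 45\right)^{2} + R{\left(-194,U{\left(7,-14 \right)} \right)} = \left(-97 - 45\right)^{2} + \left(-87 + \left(4 + \frac{1}{2} \left(-14\right) 7^{2}\right)\right) = \left(-142\right)^{2} + \left(-87 + \left(4 + \frac{1}{2} \left(-14\right) 49\right)\right) = 20164 + \left(-87 + \left(4 - 343\right)\right) = 20164 - 426 = 19738$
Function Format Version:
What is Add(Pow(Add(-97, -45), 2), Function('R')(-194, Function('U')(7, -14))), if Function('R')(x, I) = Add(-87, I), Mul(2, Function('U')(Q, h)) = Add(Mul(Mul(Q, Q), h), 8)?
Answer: 19738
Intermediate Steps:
Function('U')(Q, h) = Add(4, Mul(Rational(1, 2), h, Pow(Q, 2))) (Function('U')(Q, h) = Mul(Rational(1, 2), Add(Mul(Mul(Q, Q), h), 8)) = Mul(Rational(1, 2), Add(Mul(Pow(Q, 2), h), 8)) = Mul(Rational(1, 2), Add(Mul(h, Pow(Q, 2)), 8)) = Mul(Rational(1, 2), Add(8, Mul(h, Pow(Q, 2)))) = Add(4, Mul(Rational(1, 2), h, Pow(Q, 2))))
Add(Pow(Add(-97, -45), 2), Function('R')(-194, Function('U')(7, -14))) = Add(Pow(Add(-97, -45), 2), Add(-87, Add(4, Mul(Rational(1, 2), -14, Pow(7, 2))))) = Add(Pow(-142, 2), Add(-87, Add(4, Mul(Rational(1, 2), -14, 49)))) = Add(20164, Add(-87, Add(4, -343))) = Add(20164, Add(-87, -339)) = Add(20164, -426) = 19738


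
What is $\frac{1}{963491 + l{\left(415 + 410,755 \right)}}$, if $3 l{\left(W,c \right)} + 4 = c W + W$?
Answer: $\frac{3}{3514169} \approx 8.5369 \cdot 10^{-7}$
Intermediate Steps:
$l{\left(W,c \right)} = - \frac{4}{3} + \frac{W}{3} + \frac{W c}{3}$ ($l{\left(W,c \right)} = - \frac{4}{3} + \frac{c W + W}{3} = - \frac{4}{3} + \frac{W c + W}{3} = - \frac{4}{3} + \frac{W + W c}{3} = - \frac{4}{3} + \left(\frac{W}{3} + \frac{W c}{3}\right) = - \frac{4}{3} + \frac{W}{3} + \frac{W c}{3}$)
$\frac{1}{963491 + l{\left(415 + 410,755 \right)}} = \frac{1}{963491 + \left(- \frac{4}{3} + \frac{415 + 410}{3} + \frac{1}{3} \left(415 + 410\right) 755\right)} = \frac{1}{963491 + \left(- \frac{4}{3} + \frac{1}{3} \cdot 825 + \frac{1}{3} \cdot 825 \cdot 755\right)} = \frac{1}{963491 + \left(- \frac{4}{3} + 275 + 207625\right)} = \frac{1}{963491 + \frac{623696}{3}} = \frac{1}{\frac{3514169}{3}} = \frac{3}{3514169}$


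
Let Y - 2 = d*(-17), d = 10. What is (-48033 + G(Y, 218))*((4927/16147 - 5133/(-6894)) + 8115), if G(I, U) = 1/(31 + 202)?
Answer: -1685202776474777332/4322826399 ≈ -3.8984e+8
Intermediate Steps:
Y = -168 (Y = 2 + 10*(-17) = 2 - 170 = -168)
G(I, U) = 1/233
(-48033 + G(Y, 218))*((4927/16147 - 5133/(-6894)) + 8115) = (-48033 + 1/233)*((4927/16147 - 5133/(-6894)) + 8115) = -11191688*((4927*(1/16147) - 5133*(-1/6894)) + 8115)/233 = -11191688*((4927/16147 + 1711/2298) + 8115)/233 = -11191688*(38949763/37105806 + 8115)/233 = -11191688/233*301152565453/37105806 = -1685202776474777332/4322826399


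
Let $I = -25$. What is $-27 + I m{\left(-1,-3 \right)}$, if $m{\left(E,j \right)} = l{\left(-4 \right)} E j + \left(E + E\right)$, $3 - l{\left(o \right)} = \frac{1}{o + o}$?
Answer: $- \frac{1691}{8} \approx -211.38$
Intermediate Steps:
$l{\left(o \right)} = 3 - \frac{1}{2 o}$ ($l{\left(o \right)} = 3 - \frac{1}{o + o} = 3 - \frac{1}{2 o}$)
$m{\left(E,j \right)} = 2 E + \frac{25 E j}{8}$ ($m{\left(E,j \right)} = \left(3 - \frac{1}{2 \left(-4\right)}\right) E j + \left(E + E\right) = \left(3 - - \frac{1}{8}\right) E j + 2 E = \left(3 + \frac{1}{8}\right) E j + 2 E = \frac{25 E}{8} j + 2 E = \frac{25 E j}{8} + 2 E = 2 E + \frac{25 E j}{8}$)
$-27 + I m{\left(-1,-3 \right)} = -27 - 25 \cdot \frac{1}{8} \left(-1\right) \left(16 + 25 \left(-3\right)\right) = -27 - 25 \cdot \frac{1}{8} \left(-1\right) \left(16 - 75\right) = -27 - 25 \cdot \frac{1}{8} \left(-1\right) \left(-59\right) = -27 - \frac{1475}{8} = - \frac{1691}{8}$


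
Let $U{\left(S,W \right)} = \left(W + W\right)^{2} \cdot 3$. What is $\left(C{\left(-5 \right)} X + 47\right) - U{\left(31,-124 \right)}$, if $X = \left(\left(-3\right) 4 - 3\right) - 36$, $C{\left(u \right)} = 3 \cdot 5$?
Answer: $-185230$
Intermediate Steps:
$U{\left(S,W \right)} = 12 W^{2}$ ($U{\left(S,W \right)} = \left(2 W\right)^{2} \cdot 3 = 4 W^{2} \cdot 3 = 12 W^{2}$)
$C{\left(u \right)} = 15$
$X = -51$ ($X = \left(-12 - 3\right) - 36 = -15 - 36 = -51$)
$\left(C{\left(-5 \right)} X + 47\right) - U{\left(31,-124 \right)} = \left(15 \left(-51\right) + 47\right) - 12 \left(-124\right)^{2} = \left(-765 + 47\right) - 12 \cdot 15376 = -718 - 184512 = -185230$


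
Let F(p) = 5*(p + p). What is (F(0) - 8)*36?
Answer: -288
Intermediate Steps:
F(p) = 10*p (F(p) = 5*(2*p) = 10*p)
(F(0) - 8)*36 = (10*0 - 8)*36 = (0 - 8)*36 = -8*36 = -288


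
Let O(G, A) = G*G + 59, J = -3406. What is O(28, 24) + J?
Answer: -2563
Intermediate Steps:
O(G, A) = 59 + G**2 (O(G, A) = G**2 + 59 = 59 + G**2)
O(28, 24) + J = (59 + 28**2) - 3406 = (59 + 784) - 3406 = 843 - 3406 = -2563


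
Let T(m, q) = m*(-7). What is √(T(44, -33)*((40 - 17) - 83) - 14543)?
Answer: √3937 ≈ 62.746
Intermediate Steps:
T(m, q) = -7*m
√(T(44, -33)*((40 - 17) - 83) - 14543) = √((-7*44)*((40 - 17) - 83) - 14543) = √(-308*(23 - 83) - 14543) = √(-308*(-60) - 14543) = √(18480 - 14543) = √3937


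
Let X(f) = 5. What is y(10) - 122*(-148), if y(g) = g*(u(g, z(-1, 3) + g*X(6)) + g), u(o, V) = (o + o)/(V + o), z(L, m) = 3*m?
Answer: 1252964/69 ≈ 18159.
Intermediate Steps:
u(o, V) = 2*o/(V + o) (u(o, V) = (2*o)/(V + o) = 2*o/(V + o))
y(g) = g*(g + 2*g/(9 + 6*g)) (y(g) = g*(2*g/((3*3 + g*5) + g) + g) = g*(2*g/((9 + 5*g) + g) + g) = g*(2*g/(9 + 6*g) + g) = g*(g + 2*g/(9 + 6*g)))
y(10) - 122*(-148) = (⅓)*10²*(11 + 6*10)/(3 + 2*10) - 122*(-148) = (⅓)*100*(11 + 60)/(3 + 20) + 18056 = (⅓)*100*71/23 + 18056 = (⅓)*100*(1/23)*71 + 18056 = 7100/69 + 18056 = 1252964/69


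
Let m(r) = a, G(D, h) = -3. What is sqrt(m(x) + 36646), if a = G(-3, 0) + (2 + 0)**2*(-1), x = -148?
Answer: 3*sqrt(4071) ≈ 191.41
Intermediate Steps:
a = -7 (a = -3 + (2 + 0)**2*(-1) = -3 + 2**2*(-1) = -3 + 4*(-1) = -3 - 4 = -7)
m(r) = -7
sqrt(m(x) + 36646) = sqrt(-7 + 36646) = sqrt(36639) = 3*sqrt(4071)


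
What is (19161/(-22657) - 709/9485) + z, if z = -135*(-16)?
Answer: 463989747302/214901645 ≈ 2159.1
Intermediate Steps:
z = 2160
(19161/(-22657) - 709/9485) + z = (19161/(-22657) - 709/9485) + 2160 = (19161*(-1/22657) - 709*1/9485) + 2160 = (-19161/22657 - 709/9485) + 2160 = -197805898/214901645 + 2160 = 463989747302/214901645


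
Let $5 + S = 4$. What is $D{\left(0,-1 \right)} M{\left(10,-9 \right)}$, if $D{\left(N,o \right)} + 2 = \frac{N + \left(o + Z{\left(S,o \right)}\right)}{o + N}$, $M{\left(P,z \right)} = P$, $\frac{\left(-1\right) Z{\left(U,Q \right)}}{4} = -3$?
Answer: $-130$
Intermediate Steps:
$S = -1$ ($S = -5 + 4 = -1$)
$Z{\left(U,Q \right)} = 12$ ($Z{\left(U,Q \right)} = \left(-4\right) \left(-3\right) = 12$)
$D{\left(N,o \right)} = -2 + \frac{12 + N + o}{N + o}$ ($D{\left(N,o \right)} = -2 + \frac{N + \left(o + 12\right)}{o + N} = -2 + \frac{N + \left(12 + o\right)}{N + o} = -2 + \frac{12 + N + o}{N + o}$)
$D{\left(0,-1 \right)} M{\left(10,-9 \right)} = \frac{12 - 0 - -1}{0 - 1} \cdot 10 = \frac{12 + 0 + 1}{-1} \cdot 10 = \left(-1\right) 13 \cdot 10 = \left(-13\right) 10 = -130$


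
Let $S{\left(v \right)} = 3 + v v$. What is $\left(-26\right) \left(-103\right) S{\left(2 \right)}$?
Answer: $18746$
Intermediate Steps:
$S{\left(v \right)} = 3 + v^{2}$
$\left(-26\right) \left(-103\right) S{\left(2 \right)} = \left(-26\right) \left(-103\right) \left(3 + 2^{2}\right) = 2678 \left(3 + 4\right) = 2678 \cdot 7 = 18746$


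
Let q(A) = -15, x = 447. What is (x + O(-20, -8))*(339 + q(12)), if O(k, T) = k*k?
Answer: 274428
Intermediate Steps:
O(k, T) = k**2
(x + O(-20, -8))*(339 + q(12)) = (447 + (-20)**2)*(339 - 15) = (447 + 400)*324 = 847*324 = 274428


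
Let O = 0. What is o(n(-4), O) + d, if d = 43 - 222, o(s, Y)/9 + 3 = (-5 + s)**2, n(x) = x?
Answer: 523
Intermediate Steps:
o(s, Y) = -27 + 9*(-5 + s)**2
d = -179
o(n(-4), O) + d = (-27 + 9*(-5 - 4)**2) - 179 = (-27 + 9*(-9)**2) - 179 = (-27 + 9*81) - 179 = (-27 + 729) - 179 = 702 - 179 = 523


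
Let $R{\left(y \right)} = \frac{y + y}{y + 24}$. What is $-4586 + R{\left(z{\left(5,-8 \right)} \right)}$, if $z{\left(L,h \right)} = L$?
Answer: $- \frac{132984}{29} \approx -4585.7$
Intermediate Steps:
$R{\left(y \right)} = \frac{2 y}{24 + y}$
$-4586 + R{\left(z{\left(5,-8 \right)} \right)} = -4586 + 2 \cdot 5 \frac{1}{24 + 5} = -4586 + 2 \cdot 5 \cdot \frac{1}{29} = -4586 + \frac{10}{29} = - \frac{132984}{29}$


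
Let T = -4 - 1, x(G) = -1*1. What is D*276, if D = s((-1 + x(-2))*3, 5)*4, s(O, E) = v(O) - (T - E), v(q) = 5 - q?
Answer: 23184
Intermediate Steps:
x(G) = -1
T = -5
s(O, E) = 10 + E - O (s(O, E) = (5 - O) - (-5 - E) = (5 - O) + (5 + E) = 10 + E - O)
D = 84 (D = (10 + 5 - (-1 - 1)*3)*4 = (10 + 5 - (-2)*3)*4 = (10 + 5 - 1*(-6))*4 = (10 + 5 + 6)*4 = 21*4 = 84)
D*276 = 84*276 = 23184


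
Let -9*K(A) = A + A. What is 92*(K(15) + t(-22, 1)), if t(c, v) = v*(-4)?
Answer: -2024/3 ≈ -674.67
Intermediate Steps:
t(c, v) = -4*v
K(A) = -2*A/9 (K(A) = -(A + A)/9 = -2*A/9)
92*(K(15) + t(-22, 1)) = 92*(-2/9*15 - 4*1) = 92*(-10/3 - 4) = 92*(-22/3) = -2024/3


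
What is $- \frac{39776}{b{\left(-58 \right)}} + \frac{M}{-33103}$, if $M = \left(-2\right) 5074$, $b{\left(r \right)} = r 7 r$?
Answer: $- \frac{38490708}{27839623} \approx -1.3826$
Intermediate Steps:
$b{\left(r \right)} = 7 r^{2}$ ($b{\left(r \right)} = 7 r r = 7 r^{2}$)
$M = -10148$
$- \frac{39776}{b{\left(-58 \right)}} + \frac{M}{-33103} = - \frac{39776}{7 \left(-58\right)^{2}} - \frac{10148}{-33103} = - \frac{39776}{7 \cdot 3364} - - \frac{10148}{33103} = - \frac{39776}{23548} + \frac{10148}{33103} = \left(-39776\right) \frac{1}{23548} + \frac{10148}{33103} = - \frac{9944}{5887} + \frac{10148}{33103} = - \frac{38490708}{27839623}$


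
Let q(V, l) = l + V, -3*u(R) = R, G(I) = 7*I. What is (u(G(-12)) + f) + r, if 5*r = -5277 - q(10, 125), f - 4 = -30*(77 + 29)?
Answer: -21152/5 ≈ -4230.4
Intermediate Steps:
u(R) = -R/3
f = -3176 (f = 4 - 30*(77 + 29) = 4 - 30*106 = 4 - 3180 = -3176)
q(V, l) = V + l
r = -5412/5 (r = (-5277 - (10 + 125))/5 = (-5277 - 1*135)/5 = (-5277 - 135)/5 = (1/5)*(-5412) = -5412/5 ≈ -1082.4)
(u(G(-12)) + f) + r = (-7*(-12)/3 - 3176) - 5412/5 = (-1/3*(-84) - 3176) - 5412/5 = (28 - 3176) - 5412/5 = -3148 - 5412/5 = -21152/5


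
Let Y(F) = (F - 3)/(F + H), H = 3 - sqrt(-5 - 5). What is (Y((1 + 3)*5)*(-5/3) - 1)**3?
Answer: 2*(-1805342*I - 106587*sqrt(10))/(27*(1577*sqrt(10) + 11477*I)) ≈ -10.597 - 2.4289*I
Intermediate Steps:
H = 3 - I*sqrt(10) (H = 3 - sqrt(-10) = 3 - I*sqrt(10) ≈ 3.0 - 3.1623*I)
Y(F) = (-3 + F)/(3 + F - I*sqrt(10)) (Y(F) = (F - 3)/(F + (3 - I*sqrt(10))) = (-3 + F)/(3 + F - I*sqrt(10)))
(Y((1 + 3)*5)*(-5/3) - 1)**3 = (((-3 + (1 + 3)*5)/(3 + (1 + 3)*5 - I*sqrt(10)))*(-5/3) - 1)**3 = (((-3 + 4*5)/(3 + 4*5 - I*sqrt(10)))*(-5*1/3) - 1)**3 = (((-3 + 20)/(3 + 20 - I*sqrt(10)))*(-5/3) - 1)**3 = ((17/(23 - I*sqrt(10)))*(-5/3) - 1)**3 = (-85/(3*(23 - I*sqrt(10))) - 1)**3 = (-1 - 85/(3*(23 - I*sqrt(10))))**3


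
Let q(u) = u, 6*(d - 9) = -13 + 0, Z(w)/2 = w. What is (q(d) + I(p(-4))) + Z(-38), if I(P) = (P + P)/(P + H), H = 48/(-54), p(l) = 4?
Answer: -2797/42 ≈ -66.595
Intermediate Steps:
Z(w) = 2*w
H = -8/9 (H = 48*(-1/54) = -8/9 ≈ -0.88889)
d = 41/6 (d = 9 + (-13 + 0)/6 = 9 + (⅙)*(-13) = 9 - 13/6 = 41/6 ≈ 6.8333)
I(P) = 2*P/(-8/9 + P) (I(P) = (P + P)/(P - 8/9) = (2*P)/(-8/9 + P) = 2*P/(-8/9 + P))
(q(d) + I(p(-4))) + Z(-38) = (41/6 + 18*4/(-8 + 9*4)) + 2*(-38) = (41/6 + 18*4/(-8 + 36)) - 76 = (41/6 + 18*4/28) - 76 = (41/6 + 18*4*(1/28)) - 76 = (41/6 + 18/7) - 76 = 395/42 - 76 = -2797/42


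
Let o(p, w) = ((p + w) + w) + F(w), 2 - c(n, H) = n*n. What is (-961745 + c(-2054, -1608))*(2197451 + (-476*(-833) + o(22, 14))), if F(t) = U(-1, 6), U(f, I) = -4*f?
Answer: -13438696794567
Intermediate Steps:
c(n, H) = 2 - n² (c(n, H) = 2 - n*n = 2 - n²)
F(t) = 4 (F(t) = -4*(-1) = 4)
o(p, w) = 4 + p + 2*w (o(p, w) = ((p + w) + w) + 4 = (p + 2*w) + 4 = 4 + p + 2*w)
(-961745 + c(-2054, -1608))*(2197451 + (-476*(-833) + o(22, 14))) = (-961745 + (2 - 1*(-2054)²))*(2197451 + (-476*(-833) + (4 + 22 + 2*14))) = (-961745 + (2 - 1*4218916))*(2197451 + (396508 + (4 + 22 + 28))) = (-961745 + (2 - 4218916))*(2197451 + (396508 + 54)) = (-961745 - 4218914)*(2197451 + 396562) = -5180659*2594013 = -13438696794567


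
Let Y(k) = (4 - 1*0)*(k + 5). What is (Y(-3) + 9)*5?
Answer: 85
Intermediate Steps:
Y(k) = 20 + 4*k (Y(k) = (4 + 0)*(5 + k) = 4*(5 + k) = 20 + 4*k)
(Y(-3) + 9)*5 = ((20 + 4*(-3)) + 9)*5 = ((20 - 12) + 9)*5 = (8 + 9)*5 = 17*5 = 85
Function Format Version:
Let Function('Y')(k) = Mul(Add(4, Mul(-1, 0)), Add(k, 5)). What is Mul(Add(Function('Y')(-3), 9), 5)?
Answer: 85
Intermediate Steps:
Function('Y')(k) = Add(20, Mul(4, k)) (Function('Y')(k) = Mul(Add(4, 0), Add(5, k)) = Mul(4, Add(5, k)) = Add(20, Mul(4, k)))
Mul(Add(Function('Y')(-3), 9), 5) = Mul(Add(Add(20, Mul(4, -3)), 9), 5) = Mul(Add(Add(20, -12), 9), 5) = Mul(Add(8, 9), 5) = Mul(17, 5) = 85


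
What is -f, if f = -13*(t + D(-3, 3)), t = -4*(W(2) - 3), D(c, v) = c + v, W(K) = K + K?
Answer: -52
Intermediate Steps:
W(K) = 2*K
t = -4 (t = -4*(2*2 - 3) = -4*(4 - 3) = -4*1 = -4)
f = 52 (f = -13*(-4 + (-3 + 3)) = -13*(-4 + 0) = -13*(-4) = 52)
-f = -1*52 = -52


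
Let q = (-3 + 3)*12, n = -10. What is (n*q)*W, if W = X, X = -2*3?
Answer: 0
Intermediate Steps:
X = -6
W = -6
q = 0 (q = 0*12 = 0)
(n*q)*W = -10*0*(-6) = 0*(-6) = 0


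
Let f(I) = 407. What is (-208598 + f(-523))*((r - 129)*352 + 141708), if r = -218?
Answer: -4073048724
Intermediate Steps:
(-208598 + f(-523))*((r - 129)*352 + 141708) = (-208598 + 407)*((-218 - 129)*352 + 141708) = -208191*(-347*352 + 141708) = -208191*(-122144 + 141708) = -208191*19564 = -4073048724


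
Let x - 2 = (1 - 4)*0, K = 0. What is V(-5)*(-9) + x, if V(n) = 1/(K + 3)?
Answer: -1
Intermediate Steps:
V(n) = 1/3 (V(n) = 1/(0 + 3) = 1/3)
x = 2 (x = 2 + (1 - 4)*0 = 2 - 3*0 = 2 + 0 = 2)
V(-5)*(-9) + x = (1/3)*(-9) + 2 = -3 + 2 = -1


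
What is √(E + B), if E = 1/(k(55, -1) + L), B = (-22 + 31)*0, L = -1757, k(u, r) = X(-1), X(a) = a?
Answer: I*√1758/1758 ≈ 0.02385*I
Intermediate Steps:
k(u, r) = -1
B = 0 (B = 9*0 = 0)
E = -1/1758 (E = 1/(-1 - 1757) = 1/(-1758) = -1/1758 ≈ -0.00056883)
√(E + B) = √(-1/1758 + 0) = √(-1/1758) = I*√1758/1758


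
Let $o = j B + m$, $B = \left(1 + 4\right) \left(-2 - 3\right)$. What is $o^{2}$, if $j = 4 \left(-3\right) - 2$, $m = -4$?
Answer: $119716$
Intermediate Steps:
$B = -25$ ($B = 5 \left(-2 - 3\right) = 5 \left(-5\right) = -25$)
$j = -14$ ($j = -12 - 2 = -14$)
$o = 346$ ($o = \left(-14\right) \left(-25\right) - 4 = 350 - 4 = 346$)
$o^{2} = 346^{2} = 119716$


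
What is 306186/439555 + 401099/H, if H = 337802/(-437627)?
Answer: -77155755852204343/148482558110 ≈ -5.1963e+5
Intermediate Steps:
H = -337802/437627 (H = 337802*(-1/437627) = -337802/437627 ≈ -0.77189)
306186/439555 + 401099/H = 306186/439555 + 401099/(-337802/437627) = 306186*(1/439555) + 401099*(-437627/337802) = 306186/439555 - 175531752073/337802 = -77155755852204343/148482558110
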